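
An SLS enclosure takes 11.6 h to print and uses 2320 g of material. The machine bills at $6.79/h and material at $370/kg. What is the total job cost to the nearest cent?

$937.16

Machine-time cost: 6.79 × 11.6 → $78.764.
Material charge: 370 × 2320/1000 → $858.40.
Total = 78.764 + 858.40 = 937.164 ≈ $937.16.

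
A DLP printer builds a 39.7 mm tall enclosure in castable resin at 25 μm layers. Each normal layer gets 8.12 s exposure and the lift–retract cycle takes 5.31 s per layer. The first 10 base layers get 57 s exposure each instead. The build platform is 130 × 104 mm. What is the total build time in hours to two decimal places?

6.06 hours

Number of layers: 39.7 / 0.025 → 1588 (rounded up).
Burn-in layers = 10 × (57 + 5.31), so 623.1 s.
Remaining layers: 1578 × (8.12 + 5.31) → 21192.54 s.
Total = 623.1 + 21192.54 = 21815.64 s = 6.06 hours.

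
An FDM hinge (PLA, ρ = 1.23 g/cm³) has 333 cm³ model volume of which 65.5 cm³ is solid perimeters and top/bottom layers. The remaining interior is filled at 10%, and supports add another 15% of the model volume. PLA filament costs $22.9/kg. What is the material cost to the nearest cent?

Volume inside the shell: 333 − 65.5 → 267.5 cm³.
Infill volume = 0.10 × 267.5 = 26.75 cm³.
Support: 0.15 × 333 → 49.95 cm³.
Deposited volume = 65.5 + 26.75 + 49.95 = 142.2 cm³.
Mass = 142.2 × 1.23 = 174.906 g.
At $22.9/kg: 174.906/1000 × 22.9 = $4.01.

$4.01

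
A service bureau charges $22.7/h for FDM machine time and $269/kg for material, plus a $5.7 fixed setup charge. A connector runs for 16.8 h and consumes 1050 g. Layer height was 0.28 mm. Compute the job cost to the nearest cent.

$669.51

Time charge = 22.7 × 16.8 = $381.36.
Feedstock cost = 269 × 1050/1000, so $282.45.
Adding setup: 381.36 + 282.45 + 5.7 → $669.51.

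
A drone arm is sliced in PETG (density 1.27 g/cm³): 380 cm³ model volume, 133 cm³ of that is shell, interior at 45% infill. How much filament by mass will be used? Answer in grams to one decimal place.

Infill region = 380 − 133 = 247 cm³.
Deposited infill = 0.45 × 247 = 111.15 cm³.
Total extruded: 133 + 111.15 → 244.15 cm³.
Mass = 244.15 × 1.27, so 310.0705 g.

310.1 g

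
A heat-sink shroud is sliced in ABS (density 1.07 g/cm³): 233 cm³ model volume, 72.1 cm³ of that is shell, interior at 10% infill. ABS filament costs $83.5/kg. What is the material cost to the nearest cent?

$7.88

Infill region = 233 − 72.1 = 160.9 cm³.
Infill volume: 0.10 × 160.9 → 16.09 cm³.
Total printed volume = 72.1 + 16.09 = 88.19 cm³.
Mass: 88.19 × 1.07 → 94.3633 g.
Cost = 94.3633 g / 1000 × $83.5/kg = $7.88.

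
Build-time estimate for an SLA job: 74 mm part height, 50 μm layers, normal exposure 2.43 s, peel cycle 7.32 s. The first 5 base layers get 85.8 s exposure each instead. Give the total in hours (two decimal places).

4.12 hours

Number of layers: 74 / 0.05 → 1480 (rounded up).
Base layers = 5 × (85.8 + 7.32) = 465.6 s.
Regular layers = 1475 × (2.43 + 7.32) = 14381.25 s.
Total = 465.6 + 14381.25 = 14846.85 s = 4.12 hours.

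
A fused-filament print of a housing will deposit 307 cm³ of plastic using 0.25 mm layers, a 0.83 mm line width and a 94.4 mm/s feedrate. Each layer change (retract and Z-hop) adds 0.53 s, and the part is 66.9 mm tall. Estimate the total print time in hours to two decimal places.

Bead cross-section = 0.25 × 0.83 = 0.2075 mm².
Path length: 307000 mm³ / 0.2075 mm² → 1479518.1 mm.
Extrusion time: 1479518.1 / 94.4 → 15672.9 s.
Layers = ⌈66.9/0.25⌉ = 268.
Layer-change overhead: 268 × 0.53 → 142.04 s.
Total = 15672.9 + 142.04 = 15814.94 s = 4.39 hours.

4.39 hours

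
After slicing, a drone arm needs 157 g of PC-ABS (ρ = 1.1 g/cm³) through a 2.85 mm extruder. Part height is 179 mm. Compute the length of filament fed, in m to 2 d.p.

22.37 m

Volume = 157 g / 1.1 g·cm⁻³ = 142.7273 cm³ = 142727.3 mm³.
A = π r² = π × 1.425² = 6.3794 mm².
L = V/A = 142727.3/6.3794 = 22373.15 mm → 22.37 m.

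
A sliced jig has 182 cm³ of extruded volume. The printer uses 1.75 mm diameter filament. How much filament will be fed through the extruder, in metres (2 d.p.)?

A = π r² = π × 0.875² = 2.4053 mm².
L = 182000 mm³ / 2.4053 mm² = 75666.24 mm, i.e. 75.67 m.

75.67 m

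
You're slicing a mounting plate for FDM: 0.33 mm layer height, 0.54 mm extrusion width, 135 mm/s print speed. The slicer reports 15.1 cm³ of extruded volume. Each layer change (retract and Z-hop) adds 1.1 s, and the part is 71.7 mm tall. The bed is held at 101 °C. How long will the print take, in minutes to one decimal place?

Extrusion cross-section: 0.33 × 0.54 → 0.1782 mm².
Total extruded path = 15100/0.1782 = 84736.3 mm.
Time extruding: 84736.3 / 135 → 627.7 s.
Layers = ⌈71.7/0.33⌉ = 218.
Z-hop total: 218 × 1.1 → 239.8 s.
Total = 627.7 + 239.8 = 867.5 s = 14.5 minutes.

14.5 minutes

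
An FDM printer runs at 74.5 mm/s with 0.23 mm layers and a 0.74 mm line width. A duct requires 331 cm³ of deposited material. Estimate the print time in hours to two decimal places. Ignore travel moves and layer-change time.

Line area = 0.23 × 0.74 = 0.1702 mm².
Toolpath length = 331 cm³ / 0.1702 mm² = 331000 / 0.1702 = 1944770.9 mm.
Time extruding = 1944770.9 / 74.5 = 26104.3 s.
26104.3 s = 7.25 hours.

7.25 hours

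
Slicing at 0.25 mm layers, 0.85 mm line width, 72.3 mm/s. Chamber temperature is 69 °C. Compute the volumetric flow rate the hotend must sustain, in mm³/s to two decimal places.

15.36

Extrusion cross-section = 0.25 × 0.85, so 0.2125 mm².
Volumetric flow = 72.3 × 0.2125 = 15.36 mm³/s.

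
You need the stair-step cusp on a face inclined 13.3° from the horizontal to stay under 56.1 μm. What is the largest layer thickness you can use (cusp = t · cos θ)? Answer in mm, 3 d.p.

Layer height = cusp / cos(13.3°) = 0.0561 / 0.9732 = 0.058 mm.

0.058 mm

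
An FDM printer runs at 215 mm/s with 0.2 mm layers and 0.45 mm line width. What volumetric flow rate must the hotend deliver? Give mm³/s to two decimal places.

19.35

Bead cross-section: 0.2 × 0.45 → 0.09 mm².
Volumetric flow = 215 × 0.09 = 19.35 mm³/s.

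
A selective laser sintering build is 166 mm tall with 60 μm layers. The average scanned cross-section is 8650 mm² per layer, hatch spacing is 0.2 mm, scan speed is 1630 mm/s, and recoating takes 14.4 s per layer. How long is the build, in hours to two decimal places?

31.46 hours

Layer count = ceil(166 / 0.06) = 2767.
Scan path per layer: 8650 / 0.2 → 43250 mm.
Scan time per layer = 43250 / 1630, so 26.5337 s.
Per-layer time = 26.5337 + 14.4, so 40.9337 s.
Total: 2767 × 40.9337 s = 113263.5479 s → 31.46 hours.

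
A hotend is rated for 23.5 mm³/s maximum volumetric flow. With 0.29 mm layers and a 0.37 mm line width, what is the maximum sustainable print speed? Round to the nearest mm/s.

Bead cross-section = 0.29 × 0.37 = 0.1073 mm².
v_max = Q/A = 23.5/0.1073 = 219.01 mm/s → 219 mm/s.

219 mm/s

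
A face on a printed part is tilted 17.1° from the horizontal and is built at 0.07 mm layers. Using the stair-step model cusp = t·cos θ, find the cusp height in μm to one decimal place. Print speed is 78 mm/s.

66.9 μm

cos(17.1°) = 0.9558, so cusp = 0.07 × 0.9558 = 0.066906 mm → 66.9 μm.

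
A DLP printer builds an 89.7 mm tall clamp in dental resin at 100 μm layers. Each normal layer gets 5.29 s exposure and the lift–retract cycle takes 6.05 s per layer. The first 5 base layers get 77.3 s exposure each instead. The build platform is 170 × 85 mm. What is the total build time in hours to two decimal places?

2.93 hours

Layers = ⌈89.7/0.1⌉ = 897.
Bottom layers = 5 × (77.3 + 6.05), so 416.75 s.
Normal layers = 892 × (5.29 + 6.05), so 10115.28 s.
Total = 416.75 + 10115.28 = 10532.03 s = 2.93 hours.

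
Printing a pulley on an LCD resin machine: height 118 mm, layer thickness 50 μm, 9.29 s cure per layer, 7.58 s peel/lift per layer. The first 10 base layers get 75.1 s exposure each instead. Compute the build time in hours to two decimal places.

11.24 hours

Layer count = ceil(118 / 0.05) = 2360.
Burn-in layers = 10 × (75.1 + 7.58) = 826.8 s.
Remaining layers = 2350 × (9.29 + 7.58), so 39644.5 s.
Sum: 826.8 + 39644.5 = 40471.3 s → 11.24 hours.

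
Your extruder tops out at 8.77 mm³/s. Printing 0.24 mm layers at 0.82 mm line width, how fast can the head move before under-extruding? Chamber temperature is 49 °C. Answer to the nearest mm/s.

Bead cross-section: 0.24 × 0.82 → 0.1968 mm².
Max speed = 8.77 / 0.1968 = 44.56 ≈ 45 mm/s.

45 mm/s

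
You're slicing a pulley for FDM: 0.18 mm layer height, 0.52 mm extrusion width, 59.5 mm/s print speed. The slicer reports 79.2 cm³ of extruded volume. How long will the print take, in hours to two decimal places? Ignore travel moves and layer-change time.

3.95 hours

Line area = 0.18 × 0.52, so 0.0936 mm².
Toolpath length = 79.2 cm³ / 0.0936 mm² = 79200 / 0.0936 = 846153.8 mm.
Time extruding = 846153.8 / 59.5 = 14221.1 s.
In the requested units: 14221.1 s = 3.95 hours.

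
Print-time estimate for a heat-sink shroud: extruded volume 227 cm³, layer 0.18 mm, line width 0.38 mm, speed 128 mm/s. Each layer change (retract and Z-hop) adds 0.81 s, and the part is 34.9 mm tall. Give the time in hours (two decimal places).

7.25 hours

Extrusion cross-section = 0.18 × 0.38 = 0.0684 mm².
Path length: 227000 mm³ / 0.0684 mm² → 3318713.5 mm.
Time extruding = 3318713.5 / 128, so 25927.4 s.
Layers = ⌈34.9/0.18⌉ = 194.
Z-hop total: 194 × 0.81 → 157.14 s.
Total = 25927.4 + 157.14 = 26084.54 s = 7.25 hours.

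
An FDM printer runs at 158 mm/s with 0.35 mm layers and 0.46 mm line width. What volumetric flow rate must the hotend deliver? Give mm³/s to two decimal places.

25.44

Extrusion cross-section = 0.35 × 0.46 = 0.161 mm².
Volumetric flow = 158 × 0.161 = 25.44 mm³/s.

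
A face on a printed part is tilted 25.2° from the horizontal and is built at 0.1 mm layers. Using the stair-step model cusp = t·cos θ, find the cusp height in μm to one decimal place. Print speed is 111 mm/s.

cos(25.2°) = 0.9048, so cusp = 0.1 × 0.9048 = 0.09048 mm → 90.5 μm.

90.5 μm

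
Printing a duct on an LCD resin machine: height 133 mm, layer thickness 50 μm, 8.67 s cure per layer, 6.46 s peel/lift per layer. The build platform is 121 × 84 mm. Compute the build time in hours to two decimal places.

11.18 hours

Layer count = ceil(133 / 0.05) = 2660.
Cycle time = 8.67 + 6.46, so 15.13 s.
Total = 2660 × 15.13 = 40245.8 s = 11.18 hours.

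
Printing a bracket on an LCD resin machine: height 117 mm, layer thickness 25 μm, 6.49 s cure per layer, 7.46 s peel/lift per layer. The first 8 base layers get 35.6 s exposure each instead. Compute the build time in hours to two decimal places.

18.20 hours

Number of layers: 117 / 0.025 → 4680 (rounded up).
Burn-in layers = 8 × (35.6 + 7.46) = 344.48 s.
Regular layers = 4672 × (6.49 + 7.46) = 65174.4 s.
Total = 344.48 + 65174.4 = 65518.88 s = 18.20 hours.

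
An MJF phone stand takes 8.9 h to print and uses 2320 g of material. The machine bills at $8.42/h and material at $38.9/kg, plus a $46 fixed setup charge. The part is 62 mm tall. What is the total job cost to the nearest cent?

Time charge = 8.42 × 8.9 = $74.938.
Material charge = 38.9 × 2320/1000, so $90.248.
Total = 74.938 + 90.248 + 46 = 211.186 ≈ $211.19.

$211.19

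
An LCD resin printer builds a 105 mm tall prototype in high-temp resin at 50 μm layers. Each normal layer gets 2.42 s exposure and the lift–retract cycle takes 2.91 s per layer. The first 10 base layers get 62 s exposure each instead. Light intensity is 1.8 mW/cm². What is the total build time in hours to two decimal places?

3.27 hours

Layer count = ceil(105 / 0.05) = 2100.
Bottom layers = 10 × (62 + 2.91), so 649.1 s.
Regular layers = 2090 × (2.42 + 2.91), so 11139.7 s.
Total = 649.1 + 11139.7 = 11788.8 s = 3.27 hours.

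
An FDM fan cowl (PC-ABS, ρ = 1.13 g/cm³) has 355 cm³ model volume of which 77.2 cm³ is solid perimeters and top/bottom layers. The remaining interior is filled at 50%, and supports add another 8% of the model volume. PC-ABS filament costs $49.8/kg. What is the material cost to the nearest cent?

$13.76

Infill region = 355 − 77.2, so 277.8 cm³.
Infill deposited: 0.50 × 277.8 → 138.9 cm³.
Support = 0.08 × 355 = 28.4 cm³.
Total extruded = 77.2 + 138.9 + 28.4, so 244.5 cm³.
Mass = 244.5 × 1.13, so 276.285 g.
Cost = 276.285 g / 1000 × $49.8/kg = $13.76.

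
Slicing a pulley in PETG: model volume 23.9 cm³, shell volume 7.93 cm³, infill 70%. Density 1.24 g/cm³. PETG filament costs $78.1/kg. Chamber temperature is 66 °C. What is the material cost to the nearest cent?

$1.85

Interior volume = 23.9 − 7.93, so 15.97 cm³.
Infill volume = 0.70 × 15.97 = 11.179 cm³.
Total printed volume = 7.93 + 11.179, so 19.109 cm³.
Mass = 19.109 × 1.24 = 23.69516 g.
Cost = 23.69516 g / 1000 × $78.1/kg = $1.85.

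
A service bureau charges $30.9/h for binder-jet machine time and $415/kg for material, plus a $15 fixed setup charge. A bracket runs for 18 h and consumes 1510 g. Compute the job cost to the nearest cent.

Time charge = 30.9 × 18 = $556.20.
Material cost = 415 × 1510/1000 = $626.65.
Adding setup: 556.20 + 626.65 + 15 → $1197.85.

$1197.85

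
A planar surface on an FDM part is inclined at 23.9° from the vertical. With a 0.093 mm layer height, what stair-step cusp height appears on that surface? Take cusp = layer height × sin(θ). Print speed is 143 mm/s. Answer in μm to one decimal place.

h_c = t·sin θ = 0.093 × 0.4051 = 0.037674 mm (37.7 μm).

37.7 μm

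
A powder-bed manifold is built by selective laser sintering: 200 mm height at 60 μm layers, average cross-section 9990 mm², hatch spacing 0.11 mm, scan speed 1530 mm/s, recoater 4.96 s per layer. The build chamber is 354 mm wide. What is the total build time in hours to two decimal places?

Number of layers: 200 / 0.06 → 3334 (rounded up).
Scan path per layer = 9990 / 0.11 = 90818.2 mm.
Per-layer scan time: 90818.2 / 1530 → 59.3583 s.
Per-layer time = 59.3583 + 4.96 = 64.3183 s.
3334 layers × 64.3183 s/layer = 214437.2122 s, i.e. 59.57 hours.

59.57 hours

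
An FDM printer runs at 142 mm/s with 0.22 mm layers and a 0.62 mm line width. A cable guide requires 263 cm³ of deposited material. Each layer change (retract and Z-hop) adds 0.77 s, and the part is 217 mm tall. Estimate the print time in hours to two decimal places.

3.98 hours

Extrusion cross-section = 0.22 × 0.62 = 0.1364 mm².
Toolpath length = 263 cm³ / 0.1364 mm² = 263000 / 0.1364 = 1928152.5 mm.
Extrusion time = 1928152.5 / 142 = 13578.5 s.
Layer count = ceil(217 / 0.22) = 987.
Z-hop total = 987 × 0.77, so 759.99 s.
Altogether 13578.5 + 759.99 = 14338.49 s, i.e. 3.98 hours.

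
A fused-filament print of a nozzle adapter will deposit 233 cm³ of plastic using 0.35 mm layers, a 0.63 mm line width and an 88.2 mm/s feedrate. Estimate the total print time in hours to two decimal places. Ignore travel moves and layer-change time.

3.33 hours

Line area: 0.35 × 0.63 → 0.2205 mm².
Toolpath length = 233 cm³ / 0.2205 mm² = 233000 / 0.2205 = 1056689.3 mm.
Print-move time = 1056689.3 / 88.2, so 11980.6 s.
In the requested units: 11980.6 s = 3.33 hours.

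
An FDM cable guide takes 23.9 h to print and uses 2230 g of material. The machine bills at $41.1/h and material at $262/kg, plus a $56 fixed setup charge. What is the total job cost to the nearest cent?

Machine cost: 41.1 × 23.9 → $982.29.
Feedstock cost: 262 × 2230/1000 → $584.26.
Total = 982.29 + 584.26 + 56 = $1622.55.

$1622.55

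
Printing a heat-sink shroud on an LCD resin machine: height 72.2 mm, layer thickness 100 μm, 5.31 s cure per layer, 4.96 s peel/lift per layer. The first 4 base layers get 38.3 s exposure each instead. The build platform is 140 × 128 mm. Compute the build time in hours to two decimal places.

Number of layers: 72.2 / 0.1 → 722 (rounded up).
Burn-in layers: 4 × (38.3 + 4.96) → 173.04 s.
Normal layers = 718 × (5.31 + 4.96), so 7373.86 s.
Sum: 173.04 + 7373.86 = 7546.9 s → 2.10 hours.

2.10 hours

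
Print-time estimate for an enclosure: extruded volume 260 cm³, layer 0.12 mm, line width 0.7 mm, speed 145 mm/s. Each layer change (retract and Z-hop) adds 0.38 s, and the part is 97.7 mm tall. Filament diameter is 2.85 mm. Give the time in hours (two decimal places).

Bead cross-section = 0.12 × 0.7, so 0.084 mm².
Path length: 260000 mm³ / 0.084 mm² → 3095238.1 mm.
Print-move time: 3095238.1 / 145 → 21346.5 s.
Number of layers: 97.7 / 0.12 → 815 (rounded up).
Layer-change overhead = 815 × 0.38 = 309.7 s.
Altogether 21346.5 + 309.7 = 21656.2 s, i.e. 6.02 hours.

6.02 hours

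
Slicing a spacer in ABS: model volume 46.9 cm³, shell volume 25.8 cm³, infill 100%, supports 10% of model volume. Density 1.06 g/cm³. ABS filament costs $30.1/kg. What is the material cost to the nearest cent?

Volume inside the shell: 46.9 − 25.8 → 21.1 cm³.
Infill deposited = 1.00 × 21.1 = 21.1 cm³.
Support = 0.10 × 46.9, so 4.69 cm³.
Total extruded = 25.8 + 21.1 + 4.69 = 51.59 cm³.
Mass = 51.59 × 1.06, so 54.6854 g.
At $30.1/kg: 54.6854/1000 × 30.1 = $1.65.

$1.65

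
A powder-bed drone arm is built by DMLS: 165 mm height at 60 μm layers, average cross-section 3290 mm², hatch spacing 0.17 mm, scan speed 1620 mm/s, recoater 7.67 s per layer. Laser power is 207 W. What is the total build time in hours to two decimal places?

Number of layers: 165 / 0.06 → 2750 (rounded up).
Scan path per layer = 3290 / 0.17 = 19352.9 mm.
Scan time per layer = 19352.9 / 1620, so 11.9462 s.
Per-layer time: 11.9462 + 7.67 → 19.6162 s.
Total: 2750 × 19.6162 s = 53944.55 s → 14.98 hours.

14.98 hours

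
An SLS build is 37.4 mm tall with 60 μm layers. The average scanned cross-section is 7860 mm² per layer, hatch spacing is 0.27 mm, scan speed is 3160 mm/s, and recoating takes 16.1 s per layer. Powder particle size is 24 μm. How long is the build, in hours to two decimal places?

4.39 hours

Layers = ⌈37.4/0.06⌉ = 624.
Scan path per layer = 7860 / 0.27 = 29111.1 mm.
Scan time per layer: 29111.1 / 3160 → 9.2124 s.
Layer cycle = 9.2124 + 16.1 = 25.3124 s.
Build time = 624 × 25.3124 = 15794.9376 s = 4.39 hours.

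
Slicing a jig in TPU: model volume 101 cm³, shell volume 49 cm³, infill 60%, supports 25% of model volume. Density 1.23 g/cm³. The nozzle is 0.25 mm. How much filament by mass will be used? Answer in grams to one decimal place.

Infill region = 101 − 49, so 52 cm³.
Infill deposited = 0.60 × 52 = 31.2 cm³.
Support = 0.25 × 101, so 25.25 cm³.
Total extruded: 49 + 31.2 + 25.25 → 105.45 cm³.
Mass = 105.45 × 1.23, so 129.7035 g.

129.7 g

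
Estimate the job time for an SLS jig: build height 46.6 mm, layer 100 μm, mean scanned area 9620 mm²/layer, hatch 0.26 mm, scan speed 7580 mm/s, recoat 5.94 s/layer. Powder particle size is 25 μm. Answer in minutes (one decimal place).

Number of layers: 46.6 / 0.1 → 466 (rounded up).
Scan path per layer = 9620 / 0.26 = 37000 mm.
Per-layer scan time = 37000 / 7580 = 4.8813 s.
Time per layer: 4.8813 + 5.94 → 10.8213 s.
Build time = 466 × 10.8213 = 5042.7258 s = 84.0 minutes.

84.0 minutes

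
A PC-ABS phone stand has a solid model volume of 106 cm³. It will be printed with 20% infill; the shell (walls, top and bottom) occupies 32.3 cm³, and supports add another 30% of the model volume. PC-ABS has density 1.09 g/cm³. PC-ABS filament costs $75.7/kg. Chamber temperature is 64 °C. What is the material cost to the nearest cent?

Infill region: 106 − 32.3 → 73.7 cm³.
Infill deposited = 0.20 × 73.7 = 14.74 cm³.
Support = 0.30 × 106 = 31.8 cm³.
Total extruded: 32.3 + 14.74 + 31.8 → 78.84 cm³.
Mass: 78.84 × 1.09 → 85.9356 g.
Cost = 85.9356 g / 1000 × $75.7/kg = $6.51.

$6.51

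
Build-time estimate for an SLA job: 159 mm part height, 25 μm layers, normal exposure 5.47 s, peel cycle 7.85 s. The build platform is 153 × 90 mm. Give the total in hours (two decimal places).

Layer count = ceil(159 / 0.025) = 6360.
Cycle time = 5.47 + 7.85, so 13.32 s.
Total = 6360 × 13.32 = 84715.2 s = 23.53 hours.

23.53 hours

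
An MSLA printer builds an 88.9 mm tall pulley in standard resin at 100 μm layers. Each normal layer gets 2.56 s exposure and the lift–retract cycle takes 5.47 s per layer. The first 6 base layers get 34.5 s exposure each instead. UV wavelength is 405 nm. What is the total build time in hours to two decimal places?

2.04 hours

Number of layers: 88.9 / 0.1 → 889 (rounded up).
Bottom layers = 6 × (34.5 + 5.47), so 239.82 s.
Normal layers = 883 × (2.56 + 5.47) = 7090.49 s.
Sum: 239.82 + 7090.49 = 7330.31 s → 2.04 hours.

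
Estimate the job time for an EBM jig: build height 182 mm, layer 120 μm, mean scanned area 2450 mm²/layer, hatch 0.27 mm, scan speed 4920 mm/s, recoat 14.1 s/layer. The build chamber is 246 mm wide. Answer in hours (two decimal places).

6.72 hours

Layers = ⌈182/0.12⌉ = 1517.
Scan path per layer: 2450 / 0.27 → 9074.1 mm.
Per-layer scan time = 9074.1 / 4920 = 1.8443 s.
Time per layer = 1.8443 + 14.1, so 15.9443 s.
Total: 1517 × 15.9443 s = 24187.5031 s → 6.72 hours.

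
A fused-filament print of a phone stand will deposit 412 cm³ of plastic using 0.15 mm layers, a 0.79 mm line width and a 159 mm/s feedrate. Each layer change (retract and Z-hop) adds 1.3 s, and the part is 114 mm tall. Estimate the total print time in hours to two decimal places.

Line area = 0.15 × 0.79, so 0.1185 mm².
Toolpath length = 412 cm³ / 0.1185 mm² = 412000 / 0.1185 = 3476793.2 mm.
Extrusion time = 3476793.2 / 159 = 21866.6 s.
Layer count = ceil(114 / 0.15) = 760.
Z-hop total: 760 × 1.3 → 988 s.
Total = 21866.6 + 988 = 22854.6 s = 6.35 hours.

6.35 hours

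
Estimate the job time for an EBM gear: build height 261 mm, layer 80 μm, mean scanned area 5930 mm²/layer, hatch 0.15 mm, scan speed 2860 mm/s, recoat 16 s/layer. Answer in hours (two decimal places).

Number of layers: 261 / 0.08 → 3263 (rounded up).
Scan path per layer = 5930 / 0.15, so 39533.3 mm.
Scan time per layer = 39533.3 / 2860, so 13.8228 s.
Per-layer time: 13.8228 + 16 → 29.8228 s.
Total: 3263 × 29.8228 s = 97311.7964 s → 27.03 hours.

27.03 hours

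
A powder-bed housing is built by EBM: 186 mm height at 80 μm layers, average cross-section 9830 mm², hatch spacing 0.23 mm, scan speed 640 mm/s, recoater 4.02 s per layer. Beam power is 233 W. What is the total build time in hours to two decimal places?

45.72 hours

Layer count = ceil(186 / 0.08) = 2325.
Hatch length per layer = 9830 / 0.23, so 42739.1 mm.
Beam time per layer: 42739.1 / 640 → 66.7798 s.
Layer cycle: 66.7798 + 4.02 → 70.7998 s.
Total: 2325 × 70.7998 s = 164609.535 s → 45.72 hours.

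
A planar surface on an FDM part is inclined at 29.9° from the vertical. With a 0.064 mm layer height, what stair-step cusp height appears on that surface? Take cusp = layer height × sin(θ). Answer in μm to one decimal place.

31.9 μm

sin(29.9°) = 0.4985, so cusp = 0.064 × 0.4985 = 0.031904 mm → 31.9 μm.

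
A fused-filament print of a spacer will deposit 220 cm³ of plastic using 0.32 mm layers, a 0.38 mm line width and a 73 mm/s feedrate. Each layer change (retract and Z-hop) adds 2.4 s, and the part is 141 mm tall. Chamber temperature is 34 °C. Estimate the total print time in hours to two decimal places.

7.18 hours

Line area = 0.32 × 0.38, so 0.1216 mm².
Toolpath length = 220 cm³ / 0.1216 mm² = 220000 / 0.1216 = 1809210.5 mm.
Extrusion time = 1809210.5 / 73 = 24783.7 s.
Layers = ⌈141/0.32⌉ = 441.
Layer-change overhead = 441 × 2.4 = 1058.4 s.
Total = 24783.7 + 1058.4 = 25842.1 s = 7.18 hours.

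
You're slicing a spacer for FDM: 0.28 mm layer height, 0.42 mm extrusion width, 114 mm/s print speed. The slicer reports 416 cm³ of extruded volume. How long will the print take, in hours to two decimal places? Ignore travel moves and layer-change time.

8.62 hours

Bead cross-section = 0.28 × 0.42, so 0.1176 mm².
Toolpath length = 416 cm³ / 0.1176 mm² = 416000 / 0.1176 = 3537415 mm.
Extrusion time: 3537415 / 114 → 31030 s.
Converting: 31030 s = 8.62 hours.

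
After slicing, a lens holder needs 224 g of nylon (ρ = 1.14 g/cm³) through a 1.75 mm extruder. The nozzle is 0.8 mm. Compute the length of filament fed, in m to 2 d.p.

81.69 m

Extruded volume: 224/1.14 = 196.4912 cm³ (196491.2 mm³).
A = π r² = π × 0.875² = 2.4053 mm².
L = V/A = 196491.2/2.4053 = 81690.93 mm → 81.69 m.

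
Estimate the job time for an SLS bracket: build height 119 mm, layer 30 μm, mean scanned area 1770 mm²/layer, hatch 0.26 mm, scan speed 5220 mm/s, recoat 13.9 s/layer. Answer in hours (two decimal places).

16.75 hours

Layers = ⌈119/0.03⌉ = 3967.
Per-layer scan distance: 1770 / 0.26 → 6807.7 mm.
Laser time per layer = 6807.7 / 5220, so 1.3042 s.
Layer cycle: 1.3042 + 13.9 → 15.2042 s.
3967 layers × 15.2042 s/layer = 60315.0614 s, i.e. 16.75 hours.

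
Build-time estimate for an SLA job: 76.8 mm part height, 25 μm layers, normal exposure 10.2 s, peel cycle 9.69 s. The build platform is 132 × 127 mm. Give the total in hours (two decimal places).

16.97 hours

Number of layers: 76.8 / 0.025 → 3072 (rounded up).
Per-layer time = 10.2 + 9.69, so 19.89 s.
Build time: 3072 × 19.89 s = 61102.08 s, i.e. 16.97 hours.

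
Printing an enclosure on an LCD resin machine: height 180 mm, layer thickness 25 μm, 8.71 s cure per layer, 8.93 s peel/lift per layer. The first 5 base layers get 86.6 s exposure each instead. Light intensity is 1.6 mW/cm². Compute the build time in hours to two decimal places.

Number of layers: 180 / 0.025 → 7200 (rounded up).
Base layers = 5 × (86.6 + 8.93), so 477.65 s.
Normal layers = 7195 × (8.71 + 8.93) = 126919.8 s.
Total = 477.65 + 126919.8 = 127397.45 s = 35.39 hours.

35.39 hours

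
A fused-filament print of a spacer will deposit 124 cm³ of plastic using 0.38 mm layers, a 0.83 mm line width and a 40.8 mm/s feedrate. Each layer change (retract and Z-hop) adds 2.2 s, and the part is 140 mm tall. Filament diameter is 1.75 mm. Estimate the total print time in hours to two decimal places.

2.90 hours

Extrusion cross-section = 0.38 × 0.83, so 0.3154 mm².
Total extruded path = 124000/0.3154 = 393151.6 mm.
Extrusion time = 393151.6 / 40.8, so 9636.1 s.
Layer count = ceil(140 / 0.38) = 369.
Layer-change overhead: 369 × 2.2 → 811.8 s.
Total = 9636.1 + 811.8 = 10447.9 s = 2.90 hours.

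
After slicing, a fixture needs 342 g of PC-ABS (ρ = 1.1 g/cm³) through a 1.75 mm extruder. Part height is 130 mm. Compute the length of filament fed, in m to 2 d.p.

Extruded volume: 342/1.1 = 310.9091 cm³ (310909.1 mm³).
Cross-section of 1.75 mm filament: π·(1.75/2)² = 2.4053 mm².
L = V/A = 310909.1/2.4053 = 129260.01 mm → 129.26 m.

129.26 m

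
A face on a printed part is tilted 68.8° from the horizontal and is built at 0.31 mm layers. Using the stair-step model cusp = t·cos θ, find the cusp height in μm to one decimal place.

h_c = t·cos θ = 0.31 × 0.3616 = 0.112096 mm (112.1 μm).

112.1 μm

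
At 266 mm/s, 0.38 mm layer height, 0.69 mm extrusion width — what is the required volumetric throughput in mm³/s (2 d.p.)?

69.75

Bead cross-section: 0.38 × 0.69 → 0.2622 mm².
Q = v·A = 266 × 0.2622 = 69.75 mm³/s.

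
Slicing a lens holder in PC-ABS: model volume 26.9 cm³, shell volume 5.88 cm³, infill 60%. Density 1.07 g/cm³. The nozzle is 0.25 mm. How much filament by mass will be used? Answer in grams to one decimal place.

19.8 g

Volume inside the shell = 26.9 − 5.88, so 21.02 cm³.
Infill volume = 0.60 × 21.02, so 12.612 cm³.
Total printed volume = 5.88 + 12.612, so 18.492 cm³.
Mass: 18.492 × 1.07 → 19.78644 g.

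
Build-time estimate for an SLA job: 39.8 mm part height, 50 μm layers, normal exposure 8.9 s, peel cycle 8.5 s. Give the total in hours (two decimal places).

3.85 hours

Layer count = ceil(39.8 / 0.05) = 796.
Cycle time = 8.9 + 8.5, so 17.4 s.
Build time: 796 × 17.4 s = 13850.4 s, i.e. 3.85 hours.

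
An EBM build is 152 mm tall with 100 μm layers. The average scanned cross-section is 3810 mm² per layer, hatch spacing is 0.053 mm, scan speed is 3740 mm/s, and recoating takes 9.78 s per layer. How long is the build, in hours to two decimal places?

Layer count = ceil(152 / 0.1) = 1520.
Scan path per layer = 3810 / 0.053 = 71886.8 mm.
Beam time per layer: 71886.8 / 3740 → 19.2211 s.
Time per layer: 19.2211 + 9.78 → 29.0011 s.
Total: 1520 × 29.0011 s = 44081.672 s → 12.24 hours.

12.24 hours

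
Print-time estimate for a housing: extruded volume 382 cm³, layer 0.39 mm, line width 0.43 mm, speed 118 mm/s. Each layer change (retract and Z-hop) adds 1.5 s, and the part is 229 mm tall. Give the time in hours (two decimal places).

Bead cross-section = 0.39 × 0.43 = 0.1677 mm².
Path length: 382000 mm³ / 0.1677 mm² → 2277877.2 mm.
Print-move time: 2277877.2 / 118 → 19304 s.
Layers = ⌈229/0.39⌉ = 588.
Z-hop total: 588 × 1.5 → 882 s.
Altogether 19304 + 882 = 20186 s, i.e. 5.61 hours.

5.61 hours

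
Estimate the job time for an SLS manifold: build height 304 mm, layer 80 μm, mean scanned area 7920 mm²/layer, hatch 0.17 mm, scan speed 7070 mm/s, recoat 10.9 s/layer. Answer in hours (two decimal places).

18.46 hours

Layer count = ceil(304 / 0.08) = 3800.
Hatch length per layer = 7920 / 0.17 = 46588.2 mm.
Laser time per layer: 46588.2 / 7070 → 6.5896 s.
Layer cycle: 6.5896 + 10.9 → 17.4896 s.
Total: 3800 × 17.4896 s = 66460.48 s → 18.46 hours.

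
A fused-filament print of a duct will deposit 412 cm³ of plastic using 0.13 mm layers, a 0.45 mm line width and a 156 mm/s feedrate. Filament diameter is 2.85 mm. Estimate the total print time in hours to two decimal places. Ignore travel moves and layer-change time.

Extrusion cross-section: 0.13 × 0.45 → 0.0585 mm².
Path length: 412000 mm³ / 0.0585 mm² → 7042735 mm.
Time extruding = 7042735 / 156, so 45145.7 s.
45145.7 s = 12.54 hours.

12.54 hours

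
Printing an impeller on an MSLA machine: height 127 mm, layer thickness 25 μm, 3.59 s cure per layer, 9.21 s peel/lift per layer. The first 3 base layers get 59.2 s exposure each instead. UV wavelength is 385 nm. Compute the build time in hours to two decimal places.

Number of layers: 127 / 0.025 → 5080 (rounded up).
Base layers: 3 × (59.2 + 9.21) → 205.23 s.
Regular layers = 5077 × (3.59 + 9.21), so 64985.6 s.
Total = 205.23 + 64985.6 = 65190.83 s = 18.11 hours.

18.11 hours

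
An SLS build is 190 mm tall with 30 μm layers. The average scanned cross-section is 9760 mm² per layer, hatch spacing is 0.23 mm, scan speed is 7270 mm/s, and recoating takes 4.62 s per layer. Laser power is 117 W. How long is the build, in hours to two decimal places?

Layers = ⌈190/0.03⌉ = 6334.
Hatch length per layer: 9760 / 0.23 → 42434.8 mm.
Per-layer scan time = 42434.8 / 7270 = 5.837 s.
Layer cycle = 5.837 + 4.62 = 10.457 s.
Total: 6334 × 10.457 s = 66234.638 s → 18.40 hours.

18.40 hours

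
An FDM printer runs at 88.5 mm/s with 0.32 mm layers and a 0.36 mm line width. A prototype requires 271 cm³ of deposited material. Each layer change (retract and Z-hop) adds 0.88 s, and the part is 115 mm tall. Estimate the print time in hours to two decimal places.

Bead cross-section = 0.32 × 0.36 = 0.1152 mm².
Path length: 271000 mm³ / 0.1152 mm² → 2352430.6 mm.
Print-move time = 2352430.6 / 88.5 = 26581.1 s.
Layer count = ceil(115 / 0.32) = 360.
Non-print overhead = 360 × 0.88 = 316.8 s.
Altogether 26581.1 + 316.8 = 26897.9 s, i.e. 7.47 hours.

7.47 hours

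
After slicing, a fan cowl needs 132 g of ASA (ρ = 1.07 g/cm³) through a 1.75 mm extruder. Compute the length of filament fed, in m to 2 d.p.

Volume = 132 g / 1.07 g·cm⁻³ = 123.3645 cm³ = 123364.5 mm³.
Cross-section of 1.75 mm filament: π·(1.75/2)² = 2.4053 mm².
Length = 123364.5 / 2.4053 = 51288.61 mm = 51.29 m.

51.29 m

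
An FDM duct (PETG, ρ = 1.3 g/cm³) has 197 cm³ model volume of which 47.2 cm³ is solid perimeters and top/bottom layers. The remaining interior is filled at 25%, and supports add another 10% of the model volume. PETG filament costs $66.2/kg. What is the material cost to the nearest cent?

Infill region = 197 − 47.2, so 149.8 cm³.
Deposited infill = 0.25 × 149.8, so 37.45 cm³.
Support = 0.10 × 197, so 19.7 cm³.
Total extruded: 47.2 + 37.45 + 19.7 → 104.35 cm³.
Mass = 104.35 × 1.3, so 135.655 g.
At $66.2/kg: 135.655/1000 × 66.2 = $8.98.

$8.98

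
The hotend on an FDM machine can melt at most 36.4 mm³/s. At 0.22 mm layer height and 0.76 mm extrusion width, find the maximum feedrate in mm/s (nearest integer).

A: 0.22 × 0.76 → 0.1672 mm².
v_max = Q/A = 36.4/0.1672 = 217.70 mm/s → 218 mm/s.

218 mm/s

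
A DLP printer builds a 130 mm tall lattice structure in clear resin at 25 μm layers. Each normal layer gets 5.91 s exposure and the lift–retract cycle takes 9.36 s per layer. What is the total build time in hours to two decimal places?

22.06 hours

Layers = ⌈130/0.025⌉ = 5200.
Cycle time = 5.91 + 9.36 = 15.27 s.
Build time: 5200 × 15.27 s = 79404 s, i.e. 22.06 hours.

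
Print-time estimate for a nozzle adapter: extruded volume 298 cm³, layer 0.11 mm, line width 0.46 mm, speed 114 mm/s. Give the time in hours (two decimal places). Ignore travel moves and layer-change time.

Bead cross-section = 0.11 × 0.46, so 0.0506 mm².
Total extruded path = 298000/0.0506 = 5889328.1 mm.
Print-move time = 5889328.1 / 114 = 51660.8 s.
That's 51660.8 s → 14.35 hours.

14.35 hours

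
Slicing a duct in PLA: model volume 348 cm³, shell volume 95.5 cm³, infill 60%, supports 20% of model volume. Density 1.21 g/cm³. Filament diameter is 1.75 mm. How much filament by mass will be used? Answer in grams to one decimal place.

383.1 g

Interior volume: 348 − 95.5 → 252.5 cm³.
Deposited infill = 0.60 × 252.5, so 151.5 cm³.
Support = 0.20 × 348 = 69.6 cm³.
Total printed volume = 95.5 + 151.5 + 69.6, so 316.6 cm³.
Mass: 316.6 × 1.21 → 383.086 g.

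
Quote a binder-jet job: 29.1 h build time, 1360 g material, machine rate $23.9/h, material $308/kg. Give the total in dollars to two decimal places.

$1114.37

Machine-time cost = 23.9 × 29.1, so $695.49.
Material cost: 308 × 1360/1000 → $418.88.
Job cost: 695.49 + 418.88 = $1114.37.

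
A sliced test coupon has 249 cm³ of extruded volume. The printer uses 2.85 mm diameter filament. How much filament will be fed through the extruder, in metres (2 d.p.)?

39.03 m

Filament cross-section = π × (2.85/2)² = 6.3794 mm².
Length = 249 cm³ / 6.3794 mm² = 249000 / 6.3794 = 39031.88 mm = 39.03 m.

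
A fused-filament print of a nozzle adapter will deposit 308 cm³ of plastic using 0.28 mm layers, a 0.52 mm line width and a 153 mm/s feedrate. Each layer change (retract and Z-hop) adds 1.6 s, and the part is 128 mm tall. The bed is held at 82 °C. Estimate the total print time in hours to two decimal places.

4.04 hours

Bead cross-section = 0.28 × 0.52 = 0.1456 mm².
Total extruded path = 308000/0.1456 = 2115384.6 mm.
Print-move time: 2115384.6 / 153 → 13826 s.
Number of layers: 128 / 0.28 → 458 (rounded up).
Layer-change overhead = 458 × 1.6, so 732.8 s.
Total = 13826 + 732.8 = 14558.8 s = 4.04 hours.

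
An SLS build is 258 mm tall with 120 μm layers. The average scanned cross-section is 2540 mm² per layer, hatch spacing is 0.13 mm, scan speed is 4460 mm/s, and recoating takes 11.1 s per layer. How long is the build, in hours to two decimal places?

9.25 hours

Layer count = ceil(258 / 0.12) = 2150.
Scan path per layer = 2540 / 0.13, so 19538.5 mm.
Scan time per layer = 19538.5 / 4460 = 4.3808 s.
Time per layer = 4.3808 + 11.1 = 15.4808 s.
Total: 2150 × 15.4808 s = 33283.72 s → 9.25 hours.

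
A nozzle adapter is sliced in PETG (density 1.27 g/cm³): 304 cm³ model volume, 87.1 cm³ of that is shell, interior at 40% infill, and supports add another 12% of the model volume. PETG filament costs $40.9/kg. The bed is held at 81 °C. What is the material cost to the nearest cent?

Volume inside the shell = 304 − 87.1 = 216.9 cm³.
Infill deposited = 0.40 × 216.9, so 86.76 cm³.
Support = 0.12 × 304 = 36.48 cm³.
Deposited volume = 87.1 + 86.76 + 36.48 = 210.34 cm³.
Mass = 210.34 × 1.27, so 267.1318 g.
At $40.9/kg: 267.1318/1000 × 40.9 = $10.93.

$10.93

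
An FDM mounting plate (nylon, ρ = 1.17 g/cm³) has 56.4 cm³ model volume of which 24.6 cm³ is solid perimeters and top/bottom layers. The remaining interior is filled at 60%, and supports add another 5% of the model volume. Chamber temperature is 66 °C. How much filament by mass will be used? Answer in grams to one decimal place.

Infill region = 56.4 − 24.6 = 31.8 cm³.
Deposited infill: 0.60 × 31.8 → 19.08 cm³.
Support = 0.05 × 56.4 = 2.82 cm³.
Total extruded = 24.6 + 19.08 + 2.82, so 46.5 cm³.
Mass: 46.5 × 1.17 → 54.405 g.

54.4 g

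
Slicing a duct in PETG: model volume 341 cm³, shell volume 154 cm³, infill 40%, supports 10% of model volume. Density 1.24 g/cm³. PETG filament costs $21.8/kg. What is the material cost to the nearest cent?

Infill region = 341 − 154 = 187 cm³.
Infill deposited = 0.40 × 187 = 74.8 cm³.
Support = 0.10 × 341 = 34.1 cm³.
Deposited volume = 154 + 74.8 + 34.1 = 262.9 cm³.
Mass = 262.9 × 1.24 = 325.996 g.
Cost = 325.996 g / 1000 × $21.8/kg = $7.11.

$7.11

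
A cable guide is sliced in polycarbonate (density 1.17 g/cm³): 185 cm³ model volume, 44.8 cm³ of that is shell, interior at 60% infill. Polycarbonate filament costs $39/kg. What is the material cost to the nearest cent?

Volume inside the shell = 185 − 44.8 = 140.2 cm³.
Deposited infill: 0.60 × 140.2 → 84.12 cm³.
Total extruded = 44.8 + 84.12 = 128.92 cm³.
Mass = 128.92 × 1.17 = 150.8364 g.
At $39/kg: 150.8364/1000 × 39 = $5.88.

$5.88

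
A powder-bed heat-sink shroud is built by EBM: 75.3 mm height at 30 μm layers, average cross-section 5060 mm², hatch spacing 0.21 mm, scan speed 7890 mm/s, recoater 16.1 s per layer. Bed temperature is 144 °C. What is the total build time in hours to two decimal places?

Layer count = ceil(75.3 / 0.03) = 2510.
Scan path per layer = 5060 / 0.21 = 24095.2 mm.
Per-layer scan time = 24095.2 / 7890, so 3.0539 s.
Per-layer time = 3.0539 + 16.1, so 19.1539 s.
2510 layers × 19.1539 s/layer = 48076.289 s, i.e. 13.35 hours.

13.35 hours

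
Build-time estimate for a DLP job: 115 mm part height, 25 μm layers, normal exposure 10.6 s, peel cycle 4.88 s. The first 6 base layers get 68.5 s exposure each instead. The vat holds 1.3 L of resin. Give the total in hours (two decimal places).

19.88 hours

Number of layers: 115 / 0.025 → 4600 (rounded up).
Base layers = 6 × (68.5 + 4.88) = 440.28 s.
Remaining layers = 4594 × (10.6 + 4.88), so 71115.12 s.
Total = 440.28 + 71115.12 = 71555.4 s = 19.88 hours.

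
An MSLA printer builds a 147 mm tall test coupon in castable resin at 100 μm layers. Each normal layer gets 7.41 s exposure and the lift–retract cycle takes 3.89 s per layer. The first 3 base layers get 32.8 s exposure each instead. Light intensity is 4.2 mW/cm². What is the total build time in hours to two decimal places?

4.64 hours

Layer count = ceil(147 / 0.1) = 1470.
Base layers = 3 × (32.8 + 3.89) = 110.07 s.
Regular layers = 1467 × (7.41 + 3.89), so 16577.1 s.
Total = 110.07 + 16577.1 = 16687.17 s = 4.64 hours.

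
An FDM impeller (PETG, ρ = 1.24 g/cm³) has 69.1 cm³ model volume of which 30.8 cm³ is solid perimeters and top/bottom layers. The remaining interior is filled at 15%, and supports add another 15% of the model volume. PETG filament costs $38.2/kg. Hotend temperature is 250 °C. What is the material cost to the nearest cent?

$2.22

Infill region: 69.1 − 30.8 → 38.3 cm³.
Infill volume: 0.15 × 38.3 → 5.745 cm³.
Support = 0.15 × 69.1 = 10.365 cm³.
Total printed volume = 30.8 + 5.745 + 10.365 = 46.91 cm³.
Mass = 46.91 × 1.24 = 58.1684 g.
At $38.2/kg: 58.1684/1000 × 38.2 = $2.22.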